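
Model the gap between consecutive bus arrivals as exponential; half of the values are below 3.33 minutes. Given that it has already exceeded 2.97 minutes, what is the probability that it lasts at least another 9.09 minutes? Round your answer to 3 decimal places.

0.151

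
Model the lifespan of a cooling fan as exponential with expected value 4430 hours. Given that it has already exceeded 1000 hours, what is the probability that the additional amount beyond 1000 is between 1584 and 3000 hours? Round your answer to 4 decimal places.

0.1913

The rate is λ = 1/4430 = 0.000225734 per hour.
Memoryless: the residual past 1000 is again Exp(λ).
P(1584 < residual < 3000) = e^(−λ·1584) − e^(−λ·3000) = 0.69938 − 0.50804 ≈ 0.1913.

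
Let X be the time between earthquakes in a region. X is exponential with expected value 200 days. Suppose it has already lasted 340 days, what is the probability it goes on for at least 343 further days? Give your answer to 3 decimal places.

0.180

The rate is λ = 1/200 = 0.005 per day.
By the memoryless property, P(X > 340+343 | X > 340) = P(X > 343).
P(X > 343) = e^(−1.715) ≈ 0.180.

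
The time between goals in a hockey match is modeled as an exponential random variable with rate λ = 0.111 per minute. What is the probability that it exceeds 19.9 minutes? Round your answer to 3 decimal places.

P(X > 19.9) = e^(−λ·19.9) = e^(−2.2089) ≈ 0.110.

0.110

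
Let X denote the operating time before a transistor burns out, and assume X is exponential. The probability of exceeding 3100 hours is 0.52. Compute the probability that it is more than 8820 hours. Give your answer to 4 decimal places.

e^(−λ·3100) = 0.52 ⇒ λ = −ln(0.52)/3100 = 0.000210944.
P(X > 8820) = e^(−0.000210944·8820) = e^(−1.8605) ≈ 0.1556.

0.1556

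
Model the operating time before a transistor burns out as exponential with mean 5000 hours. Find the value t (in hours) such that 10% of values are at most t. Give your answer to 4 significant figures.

The rate is λ = 1/5000 = 0.0002 per hour.
Set 1 − e^(−λt) = 0.1, so t = −ln(0.9)/λ = 0.10536/0.0002 ≈ 526.803 hours.

526.8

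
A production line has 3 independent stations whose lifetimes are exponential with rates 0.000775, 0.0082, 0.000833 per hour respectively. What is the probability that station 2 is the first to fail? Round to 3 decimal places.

0.836

The time to first failure is exponential with rate Σλ = 0.000775 + 0.0082 + 0.000833 = 0.009808.
P(station 2 first) = λ_2/Σλ = 0.0082/0.009808 ≈ 0.836.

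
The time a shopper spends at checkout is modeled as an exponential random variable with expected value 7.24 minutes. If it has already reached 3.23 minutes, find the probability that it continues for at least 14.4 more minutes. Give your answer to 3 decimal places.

0.137

The rate is λ = 1/7.24 = 0.138122 per minute.
P(X > s+t | X > s) = e^(−λ(s+t))/e^(−λs) = e^(−λt), independent of s = 3.23.
P(X > 14.4) = e^(−1.989) ≈ 0.137.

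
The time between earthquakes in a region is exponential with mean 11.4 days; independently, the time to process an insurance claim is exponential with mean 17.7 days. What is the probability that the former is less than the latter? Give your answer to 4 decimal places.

λ_1 = 1/11.4 = 0.0877193, λ_2 = 1/17.7 = 0.0564972.
For independent exponentials, P(the former < the latter) = λ_1/(λ_1+λ_2) = 0.0877193/0.144216 ≈ 0.6082.

0.6082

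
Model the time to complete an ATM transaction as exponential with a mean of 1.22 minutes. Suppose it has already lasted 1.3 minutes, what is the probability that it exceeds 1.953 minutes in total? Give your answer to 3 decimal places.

The rate is λ = 1/1.22 = 0.819672 per minute.
By the memoryless property, P(X > 1.3+0.653 | X > 1.3) = P(X > 0.653).
P(X > 0.653) = e^(−0.53525) ≈ 0.586.

0.586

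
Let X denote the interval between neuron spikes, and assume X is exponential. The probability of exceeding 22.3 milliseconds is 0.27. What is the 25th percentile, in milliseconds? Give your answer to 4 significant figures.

e^(−λ·22.3) = 0.27 ⇒ λ = −ln(0.27)/22.3 = 0.0587145.
25th percentile: 1 − e^(−λt) = 0.25, t = −ln(0.75)/λ = 4.89968 milliseconds.

4.900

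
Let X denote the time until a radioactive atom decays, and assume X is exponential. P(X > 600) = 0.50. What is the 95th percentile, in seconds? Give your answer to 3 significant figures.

e^(−λ·600) = 0.50 ⇒ λ = −ln(0.50)/600 = 0.00115525.
95th percentile: 1 − e^(−λt) = 0.95, t = −ln(0.05)/λ = 2593.16 seconds.

2590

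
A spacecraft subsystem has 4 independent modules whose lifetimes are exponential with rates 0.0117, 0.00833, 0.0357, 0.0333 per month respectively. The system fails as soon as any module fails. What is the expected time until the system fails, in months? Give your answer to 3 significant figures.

11.2

The time to first failure is exponential with rate Σλ = 0.0117 + 0.00833 + 0.0357 + 0.0333 = 0.08903.
E[min] = 1/Σλ = 1/0.08903 = 11.2322 months.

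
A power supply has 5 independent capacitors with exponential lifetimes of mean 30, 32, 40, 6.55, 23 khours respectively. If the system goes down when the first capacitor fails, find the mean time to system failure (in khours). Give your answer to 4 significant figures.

The first failure time is exponential with rate Σλ_i = 1/30 + 1/32 + 1/40 + 1/6.55 + 1/23 = 0.285733 per khour.
E[min] = 1/Σλ = 1/0.285733 = 3.49977 khours.

3.500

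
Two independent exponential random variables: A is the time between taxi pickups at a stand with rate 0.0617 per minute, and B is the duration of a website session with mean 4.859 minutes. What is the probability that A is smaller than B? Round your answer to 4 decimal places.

λ_1 = 0.0617, λ_2 = 1/4.859 = 0.205804.
For independent exponentials, P(A < B) = λ_1/(λ_1+λ_2) = 0.0617/0.267504 ≈ 0.2307.

0.2307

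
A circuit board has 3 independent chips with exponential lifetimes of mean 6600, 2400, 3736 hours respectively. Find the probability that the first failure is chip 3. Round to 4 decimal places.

Rates: λ_i = 1/mean_i → 0.000151515, 0.000416667, 0.000267666; Σλ = 0.000835848.
P(chip 3 first) = λ_3/Σλ = 0.000267666/0.000835848 ≈ 0.3202.

0.3202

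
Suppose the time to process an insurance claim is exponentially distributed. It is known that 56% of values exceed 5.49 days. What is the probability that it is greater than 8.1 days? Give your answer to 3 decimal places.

e^(−λ·5.49) = 0.56 ⇒ λ = −ln(0.56)/5.49 = 0.105614.
P(X > 8.1) = e^(−0.105614·8.1) = e^(−0.85547) ≈ 0.425.

0.425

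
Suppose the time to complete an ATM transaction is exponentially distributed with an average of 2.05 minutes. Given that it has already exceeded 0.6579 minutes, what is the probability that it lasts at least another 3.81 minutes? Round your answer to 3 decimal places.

The rate is λ = 1/2.05 = 0.487805 per minute.
P(X > s+t | X > s) = e^(−λ(s+t))/e^(−λs) = e^(−λt), independent of s = 0.6579.
P(X > 3.81) = e^(−1.8585) ≈ 0.156.

0.156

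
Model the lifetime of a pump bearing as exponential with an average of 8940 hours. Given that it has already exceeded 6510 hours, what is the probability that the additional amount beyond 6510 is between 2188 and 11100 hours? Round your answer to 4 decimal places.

0.4940

The rate is λ = 1/8940 = 0.000111857 per hour.
Memoryless: the residual past 6510 is again Exp(λ).
P(2188 < residual < 11100) = e^(−λ·2188) − e^(−λ·11100) = 0.78291 − 0.28892 ≈ 0.4940.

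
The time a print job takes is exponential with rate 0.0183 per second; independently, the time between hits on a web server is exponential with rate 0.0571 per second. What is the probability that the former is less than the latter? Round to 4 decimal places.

0.2427

λ_1 = 0.0183, λ_2 = 0.0571.
For independent exponentials, P(the former < the latter) = λ_1/(λ_1+λ_2) = 0.0183/0.0754 ≈ 0.2427.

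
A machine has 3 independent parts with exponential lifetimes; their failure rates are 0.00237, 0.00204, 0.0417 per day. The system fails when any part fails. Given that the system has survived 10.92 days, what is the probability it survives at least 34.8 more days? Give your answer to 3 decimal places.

0.201

Time to first failure ~ Exp(Σλ) with Σλ = 0.04611.
By memorylessness, P(T > 10.92+34.8 | T > 10.92) = P(T > 34.8) = e^(−0.04611·34.8) ≈ 0.201.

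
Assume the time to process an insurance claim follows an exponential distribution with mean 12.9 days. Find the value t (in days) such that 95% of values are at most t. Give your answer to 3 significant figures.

The rate is λ = 1/12.9 = 0.0775194 per day.
Set 1 − e^(−λt) = 0.95, so t = −ln(0.05)/λ = 2.9957/0.0775194 ≈ 38.6449 days.

38.6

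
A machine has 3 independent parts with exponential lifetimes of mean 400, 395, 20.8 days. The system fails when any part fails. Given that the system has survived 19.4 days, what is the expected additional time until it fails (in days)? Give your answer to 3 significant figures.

18.8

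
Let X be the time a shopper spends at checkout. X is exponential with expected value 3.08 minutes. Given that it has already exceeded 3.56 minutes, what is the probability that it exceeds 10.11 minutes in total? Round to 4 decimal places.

The rate is λ = 1/3.08 = 0.324675 per minute.
By the memoryless property, P(X > 3.56+6.55 | X > 3.56) = P(X > 6.55).
P(X > 6.55) = e^(−2.1266) ≈ 0.1192.

0.1192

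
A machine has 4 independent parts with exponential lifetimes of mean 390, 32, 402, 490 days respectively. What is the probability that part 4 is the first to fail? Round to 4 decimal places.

Rates: λ_i = 1/mean_i → 0.0025641, 0.03125, 0.00248756, 0.00204082; Σλ = 0.0383425.
P(part 4 first) = λ_4/Σλ = 0.00204082/0.0383425 ≈ 0.0532.

0.0532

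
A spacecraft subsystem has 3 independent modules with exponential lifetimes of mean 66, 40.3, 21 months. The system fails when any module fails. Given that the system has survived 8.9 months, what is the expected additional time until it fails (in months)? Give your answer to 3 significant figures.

11.4

First-failure rate Σλ = 1/66 + 1/40.3 + 1/21 = 0.0875845.
By memorylessness the expected residual is 1/Σλ = 11.4176 months, regardless of the 8.9 already elapsed.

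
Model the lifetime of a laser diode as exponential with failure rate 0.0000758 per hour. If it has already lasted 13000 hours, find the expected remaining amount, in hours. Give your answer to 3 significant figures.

By memorylessness, the remaining amount past any threshold is again Exp(λ) with mean 1/λ = 13192.6 hours.

13200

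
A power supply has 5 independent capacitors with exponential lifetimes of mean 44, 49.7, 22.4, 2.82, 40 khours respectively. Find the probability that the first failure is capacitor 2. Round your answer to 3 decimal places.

Rates: λ_i = 1/mean_i → 0.0227273, 0.0201207, 0.0446429, 0.35461, 0.025; Σλ = 0.467101.
P(capacitor 2 first) = λ_2/Σλ = 0.0201207/0.467101 ≈ 0.043.

0.043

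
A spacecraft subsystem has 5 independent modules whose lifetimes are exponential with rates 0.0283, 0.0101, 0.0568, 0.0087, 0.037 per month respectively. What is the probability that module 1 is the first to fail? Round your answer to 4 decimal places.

0.2009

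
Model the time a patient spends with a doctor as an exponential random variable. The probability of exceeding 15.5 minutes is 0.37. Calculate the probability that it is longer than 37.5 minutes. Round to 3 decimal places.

0.090

e^(−λ·15.5) = 0.37 ⇒ λ = −ln(0.37)/15.5 = 0.0641453.
P(X > 37.5) = e^(−0.0641453·37.5) = e^(−2.4054) ≈ 0.090.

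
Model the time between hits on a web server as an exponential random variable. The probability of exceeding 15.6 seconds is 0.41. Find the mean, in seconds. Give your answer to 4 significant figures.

17.50

e^(−λ·15.6) = 0.41 ⇒ λ = −ln(0.41)/15.6 = 0.0571537.
Mean = 1/λ = 17.4967 seconds.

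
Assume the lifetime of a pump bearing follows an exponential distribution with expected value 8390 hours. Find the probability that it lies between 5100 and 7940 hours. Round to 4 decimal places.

0.1564

The rate is λ = 1/8390 = 0.00011919 per hour.
P(5100 < X < 7940) = e^(−λ·5100) − e^(−λ·7940) = 0.54451 − 0.38815 ≈ 0.1564.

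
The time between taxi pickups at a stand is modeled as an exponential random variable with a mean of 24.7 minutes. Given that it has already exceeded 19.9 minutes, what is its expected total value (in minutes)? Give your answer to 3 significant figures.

44.6

The rate is λ = 1/24.7 = 0.0404858 per minute.
By memorylessness, E[X | X > 19.9] = 19.9 + 1/λ = 19.9 + 24.7 = 44.6 minutes.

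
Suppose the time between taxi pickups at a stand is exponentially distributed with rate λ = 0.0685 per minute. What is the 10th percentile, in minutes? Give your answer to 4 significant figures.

1.538

Set 1 − e^(−λt) = 0.1, so t = −ln(0.9)/λ = 0.10536/0.0685 ≈ 1.53811 minutes.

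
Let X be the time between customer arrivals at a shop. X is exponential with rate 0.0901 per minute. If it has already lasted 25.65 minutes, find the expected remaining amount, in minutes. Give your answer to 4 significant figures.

11.10

By memorylessness, the remaining amount past any threshold is again Exp(λ) with mean 1/λ = 11.0988 minutes.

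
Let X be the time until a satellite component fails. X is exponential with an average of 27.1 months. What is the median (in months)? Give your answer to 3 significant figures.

18.8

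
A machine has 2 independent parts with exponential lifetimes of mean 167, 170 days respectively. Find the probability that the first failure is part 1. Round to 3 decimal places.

Rates: λ_i = 1/mean_i → 0.00598802, 0.00588235; Σλ = 0.0118704.
P(part 1 first) = λ_1/Σλ = 0.00598802/0.0118704 ≈ 0.504.

0.504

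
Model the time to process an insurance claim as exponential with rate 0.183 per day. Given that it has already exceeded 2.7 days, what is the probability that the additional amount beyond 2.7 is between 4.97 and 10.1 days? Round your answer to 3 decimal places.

0.245

Memoryless: the residual past 2.7 is again Exp(λ).
P(4.97 < residual < 10.1) = e^(−λ·4.97) − e^(−λ·10.1) = 0.40272 − 0.15750 ≈ 0.245.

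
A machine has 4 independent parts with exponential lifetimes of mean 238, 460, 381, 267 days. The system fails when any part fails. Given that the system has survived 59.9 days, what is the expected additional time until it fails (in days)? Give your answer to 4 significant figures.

78.46

First-failure rate Σλ = 1/238 + 1/460 + 1/381 + 1/267 = 0.0127456.
By memorylessness the expected residual is 1/Σλ = 78.4585 days, regardless of the 59.9 already elapsed.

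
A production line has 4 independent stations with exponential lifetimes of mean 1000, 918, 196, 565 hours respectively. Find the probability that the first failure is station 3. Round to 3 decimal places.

Rates: λ_i = 1/mean_i → 0.001, 0.00108932, 0.00510204, 0.00176991; Σλ = 0.00896128.
P(station 3 first) = λ_3/Σλ = 0.00510204/0.00896128 ≈ 0.569.

0.569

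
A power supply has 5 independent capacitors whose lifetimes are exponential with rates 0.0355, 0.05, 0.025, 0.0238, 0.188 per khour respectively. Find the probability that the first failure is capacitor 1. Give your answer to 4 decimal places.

0.1101

The time to first failure is exponential with rate Σλ = 0.0355 + 0.05 + 0.025 + 0.0238 + 0.188 = 0.3223.
P(capacitor 1 first) = λ_1/Σλ = 0.0355/0.3223 ≈ 0.1101.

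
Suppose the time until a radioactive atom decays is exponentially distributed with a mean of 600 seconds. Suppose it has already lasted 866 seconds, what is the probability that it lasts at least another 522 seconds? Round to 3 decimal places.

0.419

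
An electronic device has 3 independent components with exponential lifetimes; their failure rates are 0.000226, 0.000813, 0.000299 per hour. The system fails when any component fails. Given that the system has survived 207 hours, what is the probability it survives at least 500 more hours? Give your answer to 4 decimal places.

Time to first failure ~ Exp(Σλ) with Σλ = 0.001338.
By memorylessness, P(T > 207+500 | T > 207) = P(T > 500) = e^(−0.001338·500) ≈ 0.5122.

0.5122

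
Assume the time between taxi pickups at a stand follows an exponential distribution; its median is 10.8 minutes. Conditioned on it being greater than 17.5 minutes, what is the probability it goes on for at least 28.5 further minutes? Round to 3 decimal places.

For an exponential, median = ln(2)/λ, so λ = ln 2 / 10.8 = 0.0641803 per minute.
By the memoryless property, P(X > 17.5+28.5 | X > 17.5) = P(X > 28.5).
P(X > 28.5) = e^(−1.8291) ≈ 0.161.

0.161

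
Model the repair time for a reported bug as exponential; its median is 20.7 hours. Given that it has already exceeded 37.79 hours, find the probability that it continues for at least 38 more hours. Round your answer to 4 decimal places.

0.2801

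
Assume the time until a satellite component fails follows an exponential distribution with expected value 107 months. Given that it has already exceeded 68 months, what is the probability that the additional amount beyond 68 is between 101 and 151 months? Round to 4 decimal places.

0.1453

The rate is λ = 1/107 = 0.00934579 per month.
Memoryless: the residual past 68 is again Exp(λ).
P(101 < residual < 151) = e^(−λ·101) − e^(−λ·151) = 0.38910 − 0.24385 ≈ 0.1453.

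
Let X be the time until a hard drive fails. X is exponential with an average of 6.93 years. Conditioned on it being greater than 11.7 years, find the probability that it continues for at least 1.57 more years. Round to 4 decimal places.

The rate is λ = 1/6.93 = 0.1443 per year.
The exponential is memoryless, so the remaining time is again Exp(λ): the condition X > 11.7 is irrelevant.
P(X > 1.57) = e^(−0.22655) ≈ 0.7973.

0.7973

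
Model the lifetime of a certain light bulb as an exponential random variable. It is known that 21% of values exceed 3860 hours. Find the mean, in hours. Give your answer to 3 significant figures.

2470

e^(−λ·3860) = 0.21 ⇒ λ = −ln(0.21)/3860 = 0.000404313.
Mean = 1/λ = 2473.33 hours.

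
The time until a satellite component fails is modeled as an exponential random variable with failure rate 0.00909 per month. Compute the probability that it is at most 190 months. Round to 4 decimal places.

0.8222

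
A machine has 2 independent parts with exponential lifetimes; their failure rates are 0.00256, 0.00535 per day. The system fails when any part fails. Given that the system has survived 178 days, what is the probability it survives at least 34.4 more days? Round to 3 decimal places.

Time to first failure ~ Exp(Σλ) with Σλ = 0.00791.
By memorylessness, P(T > 178+34.4 | T > 178) = P(T > 34.4) = e^(−0.00791·34.4) ≈ 0.762.

0.762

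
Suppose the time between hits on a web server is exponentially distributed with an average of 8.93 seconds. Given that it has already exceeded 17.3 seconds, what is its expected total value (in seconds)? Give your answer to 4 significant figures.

26.23

The rate is λ = 1/8.93 = 0.111982 per second.
By memorylessness, E[X | X > 17.3] = 17.3 + 1/λ = 17.3 + 8.93 = 26.23 seconds.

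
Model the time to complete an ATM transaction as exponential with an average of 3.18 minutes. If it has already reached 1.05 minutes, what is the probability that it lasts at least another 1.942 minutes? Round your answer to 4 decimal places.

0.5430

The rate is λ = 1/3.18 = 0.314465 per minute.
P(X > s+t | X > s) = e^(−λ(s+t))/e^(−λs) = e^(−λt), independent of s = 1.05.
P(X > 1.942) = e^(−0.61069) ≈ 0.5430.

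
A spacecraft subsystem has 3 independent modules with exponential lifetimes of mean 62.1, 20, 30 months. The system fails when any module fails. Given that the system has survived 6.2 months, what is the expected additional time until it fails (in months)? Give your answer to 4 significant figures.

10.06

First-failure rate Σλ = 1/62.1 + 1/20 + 1/30 = 0.0994364.
By memorylessness the expected residual is 1/Σλ = 10.0567 months, regardless of the 6.2 already elapsed.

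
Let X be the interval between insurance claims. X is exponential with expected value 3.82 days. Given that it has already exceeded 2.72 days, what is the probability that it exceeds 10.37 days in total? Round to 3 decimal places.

The rate is λ = 1/3.82 = 0.26178 per day.
By the memoryless property, P(X > 2.72+7.65 | X > 2.72) = P(X > 7.65).
P(X > 7.65) = e^(−2.0026) ≈ 0.135.

0.135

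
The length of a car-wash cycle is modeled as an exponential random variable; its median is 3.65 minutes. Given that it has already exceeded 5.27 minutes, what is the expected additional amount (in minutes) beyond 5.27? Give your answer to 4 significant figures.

5.266

For an exponential, median = ln(2)/λ, so λ = ln 2 / 3.65 = 0.189903 per minute.
By memorylessness, the remaining amount past any threshold is again Exp(λ) with mean 1/λ = 5.26584 minutes.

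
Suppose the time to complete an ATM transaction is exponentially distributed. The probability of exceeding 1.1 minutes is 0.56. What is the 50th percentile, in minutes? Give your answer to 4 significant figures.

1.315

e^(−λ·1.1) = 0.56 ⇒ λ = −ln(0.56)/1.1 = 0.527108.
50th percentile: 1 − e^(−λt) = 0.5, t = −ln(0.5)/λ = 1.315 minutes.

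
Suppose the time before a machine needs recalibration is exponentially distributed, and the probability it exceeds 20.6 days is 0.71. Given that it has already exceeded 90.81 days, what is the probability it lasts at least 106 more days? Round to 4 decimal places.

From e^(−λ·20.6) = 0.71, λ = −ln(0.71)/20.6 = 0.0166257.
Memoryless: P(X > 90.81+106 | X > 90.81) = P(X > 106) = e^(−0.0166257·106) ≈ 0.1716.

0.1716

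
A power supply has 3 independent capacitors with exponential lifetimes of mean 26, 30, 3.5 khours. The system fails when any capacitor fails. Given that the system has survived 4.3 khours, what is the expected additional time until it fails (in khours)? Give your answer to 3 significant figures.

First-failure rate Σλ = 1/26 + 1/30 + 1/3.5 = 0.357509.
By memorylessness the expected residual is 1/Σλ = 2.79713 khours, regardless of the 4.3 already elapsed.

2.80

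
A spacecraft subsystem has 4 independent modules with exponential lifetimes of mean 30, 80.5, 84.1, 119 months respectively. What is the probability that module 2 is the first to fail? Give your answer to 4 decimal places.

0.1881

Rates: λ_i = 1/mean_i → 0.0333333, 0.0124224, 0.0118906, 0.00840336; Σλ = 0.0660497.
P(module 2 first) = λ_2/Σλ = 0.0124224/0.0660497 ≈ 0.1881.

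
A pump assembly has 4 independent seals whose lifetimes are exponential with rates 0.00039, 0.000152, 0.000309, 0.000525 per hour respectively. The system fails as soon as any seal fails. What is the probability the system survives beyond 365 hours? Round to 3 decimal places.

0.605

The time to first failure is exponential with rate Σλ = 0.00039 + 0.000152 + 0.000309 + 0.000525 = 0.001376.
P(min > 365) = e^(−0.001376·365) = e^(−0.50224) ≈ 0.605.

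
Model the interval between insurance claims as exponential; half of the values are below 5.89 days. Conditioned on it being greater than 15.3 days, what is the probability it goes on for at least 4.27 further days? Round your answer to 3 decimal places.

0.605

For an exponential, median = ln(2)/λ, so λ = ln 2 / 5.89 = 0.117682 per day.
P(X > s+t | X > s) = e^(−λ(s+t))/e^(−λs) = e^(−λt), independent of s = 15.3.
P(X > 4.27) = e^(−0.5025) ≈ 0.605.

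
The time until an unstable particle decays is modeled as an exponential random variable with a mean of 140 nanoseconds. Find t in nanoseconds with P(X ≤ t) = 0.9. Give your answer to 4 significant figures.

The rate is λ = 1/140 = 0.00714286 per nanosecond.
Set 1 − e^(−λt) = 0.9, so t = −ln(0.1)/λ = 2.3026/0.00714286 ≈ 322.362 nanoseconds.

322.4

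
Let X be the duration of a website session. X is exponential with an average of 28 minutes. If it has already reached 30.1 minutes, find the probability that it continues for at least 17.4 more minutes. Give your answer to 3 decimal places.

The rate is λ = 1/28 = 0.0357143 per minute.
By the memoryless property, P(X > 30.1+17.4 | X > 30.1) = P(X > 17.4).
P(X > 17.4) = e^(−0.62143) ≈ 0.537.

0.537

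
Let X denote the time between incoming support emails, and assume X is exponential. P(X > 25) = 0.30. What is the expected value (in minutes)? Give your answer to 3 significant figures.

20.8

e^(−λ·25) = 0.30 ⇒ λ = −ln(0.30)/25 = 0.0481589.
Mean = 1/λ = 20.7646 minutes.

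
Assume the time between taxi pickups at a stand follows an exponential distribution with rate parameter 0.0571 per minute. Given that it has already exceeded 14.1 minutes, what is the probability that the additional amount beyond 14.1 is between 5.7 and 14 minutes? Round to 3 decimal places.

0.273

Memoryless: the residual past 14.1 is again Exp(λ).
P(5.7 < residual < 14) = e^(−λ·5.7) − e^(−λ·14) = 0.72219 − 0.44960 ≈ 0.273.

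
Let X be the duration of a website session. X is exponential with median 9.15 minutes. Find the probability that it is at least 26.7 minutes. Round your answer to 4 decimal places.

For an exponential, median = ln(2)/λ, so λ = ln 2 / 9.15 = 0.0757538 per minute.
P(X > 26.7) = e^(−λ·26.7) = e^(−2.0226) ≈ 0.1323.

0.1323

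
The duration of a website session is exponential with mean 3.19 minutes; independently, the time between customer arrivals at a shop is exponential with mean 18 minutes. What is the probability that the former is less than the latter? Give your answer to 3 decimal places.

λ_1 = 1/3.19 = 0.31348, λ_2 = 1/18 = 0.0555556.
For independent exponentials, P(the former < the latter) = λ_1/(λ_1+λ_2) = 0.31348/0.369035 ≈ 0.849.

0.849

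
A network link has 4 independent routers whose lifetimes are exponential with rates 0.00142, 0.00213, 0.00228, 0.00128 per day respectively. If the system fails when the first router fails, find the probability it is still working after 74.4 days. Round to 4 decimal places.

The time to first failure is exponential with rate Σλ = 0.00142 + 0.00213 + 0.00228 + 0.00128 = 0.00711.
P(min > 74.4) = e^(−0.00711·74.4) = e^(−0.52898) ≈ 0.5892.

0.5892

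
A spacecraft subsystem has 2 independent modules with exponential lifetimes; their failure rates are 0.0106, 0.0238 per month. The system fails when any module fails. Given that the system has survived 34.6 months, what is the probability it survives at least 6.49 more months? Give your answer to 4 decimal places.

0.7999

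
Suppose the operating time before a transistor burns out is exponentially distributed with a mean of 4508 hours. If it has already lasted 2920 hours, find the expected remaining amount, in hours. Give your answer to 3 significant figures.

The rate is λ = 1/4508 = 0.000221828 per hour.
By memorylessness, the remaining amount past any threshold is again Exp(λ) with mean 1/λ = 4508 hours.

4510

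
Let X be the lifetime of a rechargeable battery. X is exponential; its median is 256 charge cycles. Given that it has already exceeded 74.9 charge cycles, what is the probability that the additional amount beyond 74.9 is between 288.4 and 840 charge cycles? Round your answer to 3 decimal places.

0.355

For an exponential, median = ln(2)/λ, so λ = ln 2 / 256 = 0.00270761 per charge cycle.
Memoryless: the residual past 74.9 is again Exp(λ).
P(288.4 < residual < 840) = e^(−λ·288.4) − e^(−λ·840) = 0.45801 − 0.10286 ≈ 0.355.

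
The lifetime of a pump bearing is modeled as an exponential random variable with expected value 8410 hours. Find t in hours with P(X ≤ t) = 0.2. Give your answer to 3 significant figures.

The rate is λ = 1/8410 = 0.000118906 per hour.
Set 1 − e^(−λt) = 0.2, so t = −ln(0.8)/λ = 0.22314/0.000118906 ≈ 1876.64 hours.

1880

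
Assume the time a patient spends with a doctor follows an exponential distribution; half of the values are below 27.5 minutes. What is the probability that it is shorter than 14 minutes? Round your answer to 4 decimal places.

0.2973

For an exponential, median = ln(2)/λ, so λ = ln 2 / 27.5 = 0.0252054 per minute.
P(X ≤ 14) = 1 − e^(−λ·14) = 1 − e^(−0.35287) ≈ 0.2973.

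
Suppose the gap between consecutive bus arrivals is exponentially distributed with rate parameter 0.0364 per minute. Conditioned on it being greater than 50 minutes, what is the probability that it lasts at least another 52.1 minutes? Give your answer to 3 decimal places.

By the memoryless property, P(X > 50+52.1 | X > 50) = P(X > 52.1).
P(X > 52.1) = e^(−1.8964) ≈ 0.150.

0.150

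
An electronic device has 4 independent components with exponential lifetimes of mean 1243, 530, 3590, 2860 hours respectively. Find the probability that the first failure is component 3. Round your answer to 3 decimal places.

0.084

Rates: λ_i = 1/mean_i → 0.000804505, 0.00188679, 0.000278552, 0.00034965; Σλ = 0.0033195.
P(component 3 first) = λ_3/Σλ = 0.000278552/0.0033195 ≈ 0.084.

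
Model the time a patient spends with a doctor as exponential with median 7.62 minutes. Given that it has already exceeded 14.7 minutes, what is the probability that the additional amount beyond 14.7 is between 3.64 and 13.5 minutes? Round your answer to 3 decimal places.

0.425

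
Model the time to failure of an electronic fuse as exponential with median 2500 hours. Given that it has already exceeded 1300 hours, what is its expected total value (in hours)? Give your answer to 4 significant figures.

For an exponential, median = ln(2)/λ, so λ = ln 2 / 2500 = 0.000277259 per hour.
By memorylessness, E[X | X > 1300] = 1300 + 1/λ = 1300 + 3606.74 = 4906.74 hours.

4907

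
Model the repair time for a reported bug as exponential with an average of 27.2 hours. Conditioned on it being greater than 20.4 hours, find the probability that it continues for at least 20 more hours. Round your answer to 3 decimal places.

The rate is λ = 1/27.2 = 0.0367647 per hour.
The exponential is memoryless, so the remaining time is again Exp(λ): the condition X > 20.4 is irrelevant.
P(X > 20) = e^(−0.73529) ≈ 0.479.

0.479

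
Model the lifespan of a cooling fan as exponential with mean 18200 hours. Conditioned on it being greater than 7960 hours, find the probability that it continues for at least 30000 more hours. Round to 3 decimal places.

0.192

The rate is λ = 1/18200 = 0.0000549451 per hour.
The exponential is memoryless, so the remaining time is again Exp(λ): the condition X > 7960 is irrelevant.
P(X > 30000) = e^(−1.6484) ≈ 0.192.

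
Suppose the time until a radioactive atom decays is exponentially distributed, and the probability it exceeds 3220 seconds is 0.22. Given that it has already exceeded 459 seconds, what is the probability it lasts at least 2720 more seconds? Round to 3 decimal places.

From e^(−λ·3220) = 0.22, λ = −ln(0.22)/3220 = 0.000470226.
Memoryless: P(X > 459+2720 | X > 459) = P(X > 2720) = e^(−0.000470226·2720) ≈ 0.278.

0.278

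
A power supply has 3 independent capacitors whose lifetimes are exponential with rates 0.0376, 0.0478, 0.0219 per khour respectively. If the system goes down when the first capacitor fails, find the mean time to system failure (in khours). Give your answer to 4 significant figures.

9.320

The time to first failure is exponential with rate Σλ = 0.0376 + 0.0478 + 0.0219 = 0.1073.
E[min] = 1/Σλ = 1/0.1073 = 9.31966 khours.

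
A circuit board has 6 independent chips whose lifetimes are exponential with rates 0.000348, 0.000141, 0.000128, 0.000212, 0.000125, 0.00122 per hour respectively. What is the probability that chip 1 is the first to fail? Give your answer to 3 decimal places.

The time to first failure is exponential with rate Σλ = 0.000348 + 0.000141 + 0.000128 + 0.000212 + 0.000125 + 0.00122 = 0.002174.
P(chip 1 first) = λ_1/Σλ = 0.000348/0.002174 ≈ 0.160.

0.160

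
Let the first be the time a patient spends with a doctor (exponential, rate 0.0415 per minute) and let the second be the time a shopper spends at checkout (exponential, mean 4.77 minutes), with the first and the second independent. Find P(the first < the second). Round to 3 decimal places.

λ_1 = 0.0415, λ_2 = 1/4.77 = 0.209644.
For independent exponentials, P(the first < the second) = λ_1/(λ_1+λ_2) = 0.0415/0.251144 ≈ 0.165.

0.165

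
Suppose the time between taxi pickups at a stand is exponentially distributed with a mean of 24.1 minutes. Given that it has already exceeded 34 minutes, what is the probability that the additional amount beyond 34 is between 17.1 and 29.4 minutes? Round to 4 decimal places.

0.1966

The rate is λ = 1/24.1 = 0.0414938 per minute.
Memoryless: the residual past 34 is again Exp(λ).
P(17.1 < residual < 29.4) = e^(−λ·17.1) − e^(−λ·29.4) = 0.49187 − 0.29525 ≈ 0.1966.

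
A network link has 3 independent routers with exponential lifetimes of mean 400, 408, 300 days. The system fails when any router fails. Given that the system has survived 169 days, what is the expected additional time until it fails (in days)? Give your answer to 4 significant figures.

First-failure rate Σλ = 1/400 + 1/408 + 1/300 = 0.00828431.
By memorylessness the expected residual is 1/Σλ = 120.71 days, regardless of the 169 already elapsed.

120.7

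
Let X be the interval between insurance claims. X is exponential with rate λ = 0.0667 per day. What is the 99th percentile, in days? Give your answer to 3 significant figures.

69.0

Set 1 − e^(−λt) = 0.99, so t = −ln(0.01)/λ = 4.6052/0.0667 ≈ 69.043 days.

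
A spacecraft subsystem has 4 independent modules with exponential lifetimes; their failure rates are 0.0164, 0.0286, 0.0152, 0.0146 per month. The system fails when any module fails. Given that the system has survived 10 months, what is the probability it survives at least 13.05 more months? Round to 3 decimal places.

Time to first failure ~ Exp(Σλ) with Σλ = 0.0748.
By memorylessness, P(T > 10+13.05 | T > 10) = P(T > 13.05) = e^(−0.0748·13.05) ≈ 0.377.

0.377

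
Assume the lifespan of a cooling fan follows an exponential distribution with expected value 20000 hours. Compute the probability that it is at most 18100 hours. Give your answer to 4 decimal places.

The rate is λ = 1/20000 = 0.00005 per hour.
P(X ≤ 18100) = 1 − e^(−λ·18100) = 1 − e^(−0.905) ≈ 0.5955.

0.5955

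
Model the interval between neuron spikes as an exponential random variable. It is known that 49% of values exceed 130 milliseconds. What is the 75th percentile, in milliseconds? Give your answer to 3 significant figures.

253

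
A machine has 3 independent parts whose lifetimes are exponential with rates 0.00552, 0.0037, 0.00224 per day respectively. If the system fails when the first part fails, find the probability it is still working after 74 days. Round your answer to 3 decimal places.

The time to first failure is exponential with rate Σλ = 0.00552 + 0.0037 + 0.00224 = 0.01146.
P(min > 74) = e^(−0.01146·74) = e^(−0.84804) ≈ 0.428.

0.428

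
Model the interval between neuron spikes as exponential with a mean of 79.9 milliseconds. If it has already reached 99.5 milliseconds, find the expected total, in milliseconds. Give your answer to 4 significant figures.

The rate is λ = 1/79.9 = 0.0125156 per millisecond.
By memorylessness, E[X | X > 99.5] = 99.5 + 1/λ = 99.5 + 79.9 = 179.4 milliseconds.

179.4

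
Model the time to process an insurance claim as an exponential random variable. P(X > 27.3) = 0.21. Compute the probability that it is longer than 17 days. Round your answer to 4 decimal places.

0.3784

e^(−λ·27.3) = 0.21 ⇒ λ = −ln(0.21)/27.3 = 0.0571666.
P(X > 17) = e^(−0.0571666·17) = e^(−0.97183) ≈ 0.3784.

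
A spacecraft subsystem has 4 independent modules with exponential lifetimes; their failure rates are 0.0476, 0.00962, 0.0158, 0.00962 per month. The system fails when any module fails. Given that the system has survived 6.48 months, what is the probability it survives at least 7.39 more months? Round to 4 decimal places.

Time to first failure ~ Exp(Σλ) with Σλ = 0.08264.
By memorylessness, P(T > 6.48+7.39 | T > 6.48) = P(T > 7.39) = e^(−0.08264·7.39) ≈ 0.5430.

0.5430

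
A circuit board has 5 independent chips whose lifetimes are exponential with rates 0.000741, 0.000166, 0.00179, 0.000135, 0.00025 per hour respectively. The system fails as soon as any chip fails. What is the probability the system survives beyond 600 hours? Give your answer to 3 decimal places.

The time to first failure is exponential with rate Σλ = 0.000741 + 0.000166 + 0.00179 + 0.000135 + 0.00025 = 0.003082.
P(min > 600) = e^(−0.003082·600) = e^(−1.8492) ≈ 0.157.

0.157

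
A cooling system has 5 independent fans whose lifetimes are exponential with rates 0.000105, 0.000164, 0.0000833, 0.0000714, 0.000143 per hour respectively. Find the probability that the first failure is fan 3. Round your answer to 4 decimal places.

0.1470

The time to first failure is exponential with rate Σλ = 0.000105 + 0.000164 + 0.0000833 + 0.0000714 + 0.000143 = 0.0005667.
P(fan 3 first) = λ_3/Σλ = 0.0000833/0.0005667 ≈ 0.1470.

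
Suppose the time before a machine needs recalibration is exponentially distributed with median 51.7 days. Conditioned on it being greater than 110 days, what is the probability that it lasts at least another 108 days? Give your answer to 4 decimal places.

For an exponential, median = ln(2)/λ, so λ = ln 2 / 51.7 = 0.0134071 per day.
By the memoryless property, P(X > 110+108 | X > 110) = P(X > 108).
P(X > 108) = e^(−1.448) ≈ 0.2350.

0.2350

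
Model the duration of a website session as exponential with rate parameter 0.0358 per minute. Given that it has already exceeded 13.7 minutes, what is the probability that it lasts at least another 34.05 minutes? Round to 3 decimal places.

0.296

By the memoryless property, P(X > 13.7+34.05 | X > 13.7) = P(X > 34.05).
P(X > 34.05) = e^(−1.219) ≈ 0.296.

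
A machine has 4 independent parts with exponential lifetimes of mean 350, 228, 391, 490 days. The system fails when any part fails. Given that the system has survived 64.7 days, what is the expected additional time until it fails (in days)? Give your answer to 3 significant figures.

84.4

First-failure rate Σλ = 1/350 + 1/228 + 1/391 + 1/490 = 0.0118415.
By memorylessness the expected residual is 1/Σλ = 84.449 days, regardless of the 64.7 already elapsed.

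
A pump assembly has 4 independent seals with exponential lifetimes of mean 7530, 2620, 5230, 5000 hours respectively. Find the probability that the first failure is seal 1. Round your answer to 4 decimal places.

0.1466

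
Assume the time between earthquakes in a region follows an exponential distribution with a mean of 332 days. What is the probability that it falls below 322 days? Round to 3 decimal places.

The rate is λ = 1/332 = 0.00301205 per day.
P(X ≤ 322) = 1 − e^(−λ·322) = 1 − e^(−0.96988) ≈ 0.621.

0.621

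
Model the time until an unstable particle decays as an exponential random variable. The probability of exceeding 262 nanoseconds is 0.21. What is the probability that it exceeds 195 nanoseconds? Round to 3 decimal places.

0.313

e^(−λ·262) = 0.21 ⇒ λ = −ln(0.21)/262 = 0.00595667.
P(X > 195) = e^(−0.00595667·195) = e^(−1.1616) ≈ 0.313.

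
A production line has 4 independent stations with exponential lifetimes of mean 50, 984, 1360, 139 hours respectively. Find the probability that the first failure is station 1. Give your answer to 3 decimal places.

0.691

Rates: λ_i = 1/mean_i → 0.02, 0.00101626, 0.000735294, 0.00719424; Σλ = 0.0289458.
P(station 1 first) = λ_1/Σλ = 0.02/0.0289458 ≈ 0.691.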